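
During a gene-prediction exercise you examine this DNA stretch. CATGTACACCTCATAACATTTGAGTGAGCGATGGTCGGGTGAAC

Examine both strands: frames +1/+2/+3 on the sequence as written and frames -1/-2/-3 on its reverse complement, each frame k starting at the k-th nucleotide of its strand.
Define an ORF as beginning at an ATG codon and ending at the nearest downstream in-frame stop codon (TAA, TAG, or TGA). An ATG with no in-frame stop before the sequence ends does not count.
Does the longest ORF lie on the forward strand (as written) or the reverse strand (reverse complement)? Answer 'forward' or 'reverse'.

Reverse complement (5'→3'): GTTCACCCGACCATCGCTCACTCAAATGTTATGAGGTGTACATG
Frame +1: CAT GTA CAC CTC ATA ACA TTT GAG TGA GCG ATG GTC GGG TGA — ATG at 31, stop TGA at 40 → 12 nt.
Frame +2: ATG TAC ACC TCA TAA CAT TTG AGT GAG CGA TGG TCG GGT GAA — ATG at 2, stop TAA at 14 → 15 nt.
Frame +3: TGT ACA CCT CAT AAC ATT TGA GTG AGC GAT GGT CGG GTG AAC — no ATG→stop ORF.
Frame -1: GTT CAC CCG ACC ATC GCT CAC TCA AAT GTT ATG AGG TGT ACA — no ATG→stop ORF.
Frame -2: TTC ACC CGA CCA TCG CTC ACT CAA ATG TTA TGA GGT GTA CAT — ATG at 26, stop TGA at 32 → 9 nt.
Frame -3: TCA CCC GAC CAT CGC TCA CTC AAA TGT TAT GAG GTG TAC ATG — no ATG→stop ORF.
Forward-strand max 15 nt; reverse-strand max 9 nt. The forward strand has the longer ORF.

forward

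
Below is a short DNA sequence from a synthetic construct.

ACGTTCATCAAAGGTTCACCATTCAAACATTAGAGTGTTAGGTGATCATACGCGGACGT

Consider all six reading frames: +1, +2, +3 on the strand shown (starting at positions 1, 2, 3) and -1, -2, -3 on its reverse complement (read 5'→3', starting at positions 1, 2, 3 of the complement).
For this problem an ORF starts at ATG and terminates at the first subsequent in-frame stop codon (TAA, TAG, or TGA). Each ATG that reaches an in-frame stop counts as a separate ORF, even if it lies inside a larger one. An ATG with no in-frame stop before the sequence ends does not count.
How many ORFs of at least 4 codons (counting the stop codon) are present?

Reverse complement (5'→3'): ACGTCCGCGTATGATCACCTAACACTCTAATGTTTGAATGGTGAACCTTTGATGAACGT
Frame +1: ACG TTC ATC AAA GGT TCA CCA TTC AAA CAT TAG AGT GTT AGG TGA TCA TAC GCG GAC — no ATG→stop ORF.
Frame +2: CGT TCA TCA AAG GTT CAC CAT TCA AAC ATT AGA GTG TTA GGT GAT CAT ACG CGG ACG — no ATG→stop ORF.
Frame +3: GTT CAT CAA AGG TTC ACC ATT CAA ACA TTA GAG TGT TAG GTG ATC ATA CGC GGA CGT — no ATG→stop ORF.
Frame -1: ACG TCC GCG TAT GAT CAC CTA ACA CTC TAA TGT TTG AAT GGT GAA CCT TTG ATG AAC — no ATG→stop ORF.
Frame -2: CGT CCG CGT ATG ATC ACC TAA CAC TCT AAT GTT TGA ATG GTG AAC CTT TGA TGA ACG — ATG at 11, stop TAA at 20 → 12 nt; ATG at 38, stop TGA at 50 → 15 nt.
Frame -3: GTC CGC GTA TGA TCA CCT AAC ACT CTA ATG TTT GAA TGG TGA ACC TTT GAT GAA CGT — ATG at 30, stop TGA at 42 → 15 nt.
ORFs ≥ 4 codons: frame -2 11–22 (4 codons), frame -2 38–52 (5 codons), frame -3 30–44 (5 codons). Count = 3.

3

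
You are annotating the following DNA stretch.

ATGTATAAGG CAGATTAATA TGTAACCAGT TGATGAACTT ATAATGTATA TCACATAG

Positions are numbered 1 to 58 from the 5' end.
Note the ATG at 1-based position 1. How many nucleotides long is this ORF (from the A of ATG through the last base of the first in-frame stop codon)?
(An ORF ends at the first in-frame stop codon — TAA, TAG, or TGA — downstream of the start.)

18

Codons from position 1: ATG (1–3), TAT (4–6), AAG (7–9), GCA (10–12), GAT (13–15), TAA (16–18).
TAA is the first in-frame stop; ORF spans 1–18, 18 nucleotides.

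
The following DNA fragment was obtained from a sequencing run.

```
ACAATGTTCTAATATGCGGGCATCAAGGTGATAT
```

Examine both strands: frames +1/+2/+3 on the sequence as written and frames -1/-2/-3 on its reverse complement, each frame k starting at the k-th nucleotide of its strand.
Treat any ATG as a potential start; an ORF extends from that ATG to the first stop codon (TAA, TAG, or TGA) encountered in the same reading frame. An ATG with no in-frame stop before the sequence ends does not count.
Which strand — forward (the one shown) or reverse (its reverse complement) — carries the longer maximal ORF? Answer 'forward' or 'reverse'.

Reverse complement (5'→3'): ATATCACCTTGATGCCCGCATATTAGAACATTGT
Frame +1: ACA ATG TTC TAA TAT GCG GGC ATC AAG GTG ATA — ATG at 4, stop TAA at 10 → 9 nt.
Frame +2: CAA TGT TCT AAT ATG CGG GCA TCA AGG TGA TAT — ATG at 14, stop TGA at 29 → 18 nt.
Frame +3: AAT GTT CTA ATA TGC GGG CAT CAA GGT GAT — no ATG→stop ORF.
Frame -1: ATA TCA CCT TGA TGC CCG CAT ATT AGA ACA TTG — no ATG→stop ORF.
Frame -2: TAT CAC CTT GAT GCC CGC ATA TTA GAA CAT TGT — no ATG→stop ORF.
Frame -3: ATC ACC TTG ATG CCC GCA TAT TAG AAC ATT — ATG at 12, stop TAG at 24 → 15 nt.
Forward-strand max 18 nt; reverse-strand max 15 nt. The forward strand has the longer ORF.

forward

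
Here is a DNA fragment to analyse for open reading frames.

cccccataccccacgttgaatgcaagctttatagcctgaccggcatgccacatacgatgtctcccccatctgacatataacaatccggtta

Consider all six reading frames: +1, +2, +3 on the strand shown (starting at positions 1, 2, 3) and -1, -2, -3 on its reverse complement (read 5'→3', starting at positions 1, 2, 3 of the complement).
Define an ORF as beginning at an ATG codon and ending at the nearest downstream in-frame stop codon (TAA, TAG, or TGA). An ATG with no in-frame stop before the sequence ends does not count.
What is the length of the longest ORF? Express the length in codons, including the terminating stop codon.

16

Reverse complement (5'→3'): TAACCGGATTGTTATATGTCAGATGGGGGAGACATCGTATGTGGCATGCCGGTCAGGCTATAAAGCTTGCATTCAACGTGGGGTATGGGGG
Frame +1: CCC CCA TAC CCC ACG TTG AAT GCA AGC TTT ATA GCC TGA CCG GCA TGC CAC ATA CGA TGT CTC CCC CAT CTG ACA TAT AAC AAT CCG GTT — no ATG→stop ORF.
Frame +2: CCC CAT ACC CCA CGT TGA ATG CAA GCT TTA TAG CCT GAC CGG CAT GCC ACA TAC GAT GTC TCC CCC ATC TGA CAT ATA ACA ATC CGG TTA — ATG at 20, stop TAG at 32 → 15 nt.
Frame +3: CCC ATA CCC CAC GTT GAA TGC AAG CTT TAT AGC CTG ACC GGC ATG CCA CAT ACG ATG TCT CCC CCA TCT GAC ATA TAA CAA TCC GGT — ATG at 45, stop TAA at 78 → 36 nt; ATG at 57, stop TAA at 78 → 24 nt.
Frame -1: TAA CCG GAT TGT TAT ATG TCA GAT GGG GGA GAC ATC GTA TGT GGC ATG CCG GTC AGG CTA TAA AGC TTG CAT TCA ACG TGG GGT ATG GGG — ATG at 16, stop TAA at 61 → 48 nt; ATG at 46, stop TAA at 61 → 18 nt.
Frame -2: AAC CGG ATT GTT ATA TGT CAG ATG GGG GAG ACA TCG TAT GTG GCA TGC CGG TCA GGC TAT AAA GCT TGC ATT CAA CGT GGG GTA TGG GGG — no ATG→stop ORF.
Frame -3: ACC GGA TTG TTA TAT GTC AGA TGG GGG AGA CAT CGT ATG TGG CAT GCC GGT CAG GCT ATA AAG CTT GCA TTC AAC GTG GGG TAT GGG — no ATG→stop ORF.
Longest: frame -1, positions 16–63, 48 nt = 16 codons = 15 aa. → 16 codons.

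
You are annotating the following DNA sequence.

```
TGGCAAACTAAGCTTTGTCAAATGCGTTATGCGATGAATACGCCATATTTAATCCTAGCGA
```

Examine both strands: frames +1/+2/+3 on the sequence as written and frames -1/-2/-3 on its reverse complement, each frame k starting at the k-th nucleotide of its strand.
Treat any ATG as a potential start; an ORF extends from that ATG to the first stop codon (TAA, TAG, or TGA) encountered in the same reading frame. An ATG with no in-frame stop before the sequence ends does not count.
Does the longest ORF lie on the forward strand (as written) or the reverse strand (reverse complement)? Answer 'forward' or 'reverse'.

reverse

Reverse complement (5'→3'): TCGCTAGGATTAAATATGGCGTATTCATCGCATAACGCATTTGACAAAGCTTAGTTTGCCA
Frame +1: TGG CAA ACT AAG CTT TGT CAA ATG CGT TAT GCG ATG AAT ACG CCA TAT TTA ATC CTA GCG — no ATG→stop ORF.
Frame +2: GGC AAA CTA AGC TTT GTC AAA TGC GTT ATG CGA TGA ATA CGC CAT ATT TAA TCC TAG CGA — ATG at 29, stop TGA at 35 → 9 nt.
Frame +3: GCA AAC TAA GCT TTG TCA AAT GCG TTA TGC GAT GAA TAC GCC ATA TTT AAT CCT AGC — no ATG→stop ORF.
Frame -1: TCG CTA GGA TTA AAT ATG GCG TAT TCA TCG CAT AAC GCA TTT GAC AAA GCT TAG TTT GCC — ATG at 16, stop TAG at 52 → 39 nt.
Frame -2: CGC TAG GAT TAA ATA TGG CGT ATT CAT CGC ATA ACG CAT TTG ACA AAG CTT AGT TTG CCA — no ATG→stop ORF.
Frame -3: GCT AGG ATT AAA TAT GGC GTA TTC ATC GCA TAA CGC ATT TGA CAA AGC TTA GTT TGC — no ATG→stop ORF.
Forward-strand max 9 nt; reverse-strand max 39 nt. The reverse strand has the longer ORF.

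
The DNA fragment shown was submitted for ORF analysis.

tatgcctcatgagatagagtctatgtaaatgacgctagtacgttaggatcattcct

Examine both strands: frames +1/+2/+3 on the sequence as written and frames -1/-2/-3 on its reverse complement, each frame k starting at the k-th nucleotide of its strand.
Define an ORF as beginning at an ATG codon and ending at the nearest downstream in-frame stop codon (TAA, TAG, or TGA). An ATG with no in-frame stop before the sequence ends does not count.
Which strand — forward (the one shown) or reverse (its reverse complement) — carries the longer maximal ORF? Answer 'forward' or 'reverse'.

forward

Reverse complement (5'→3'): AGGAATGATCCTAACGTACTAGCGTCATTTACATAGACTCTATCTCATGAGGCATA
Frame +1: TAT GCC TCA TGA GAT AGA GTC TAT GTA AAT GAC GCT AGT ACG TTA GGA TCA TTC — no ATG→stop ORF.
Frame +2: ATG CCT CAT GAG ATA GAG TCT ATG TAA ATG ACG CTA GTA CGT TAG GAT CAT TCC — ATG at 2, stop TAA at 26 → 27 nt; ATG at 23, stop TAA at 26 → 6 nt; ATG at 29, stop TAG at 44 → 18 nt.
Frame +3: TGC CTC ATG AGA TAG AGT CTA TGT AAA TGA CGC TAG TAC GTT AGG ATC ATT CCT — ATG at 9, stop TAG at 15 → 9 nt.
Frame -1: AGG AAT GAT CCT AAC GTA CTA GCG TCA TTT ACA TAG ACT CTA TCT CAT GAG GCA — no ATG→stop ORF.
Frame -2: GGA ATG ATC CTA ACG TAC TAG CGT CAT TTA CAT AGA CTC TAT CTC ATG AGG CAT — ATG at 5, stop TAG at 20 → 18 nt.
Frame -3: GAA TGA TCC TAA CGT ACT AGC GTC ATT TAC ATA GAC TCT ATC TCA TGA GGC ATA — no ATG→stop ORF.
Forward-strand max 27 nt; reverse-strand max 18 nt. The forward strand has the longer ORF.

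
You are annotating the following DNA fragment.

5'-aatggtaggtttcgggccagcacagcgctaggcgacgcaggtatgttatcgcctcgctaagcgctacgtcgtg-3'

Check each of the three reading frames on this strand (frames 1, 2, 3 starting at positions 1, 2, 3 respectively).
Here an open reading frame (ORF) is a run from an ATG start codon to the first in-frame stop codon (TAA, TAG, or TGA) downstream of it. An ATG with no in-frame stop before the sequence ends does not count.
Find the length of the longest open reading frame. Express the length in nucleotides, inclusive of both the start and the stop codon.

Frame 1: AAT GGT AGG TTT CGG GCC AGC ACA GCG CTA GGC GAC GCA GGT ATG TTA TCG CCT CGC TAA GCG CTA CGT CGT — ATG at 43, stop TAA at 58 → 18 nt.
Frame 2: ATG GTA GGT TTC GGG CCA GCA CAG CGC TAG GCG ACG CAG GTA TGT TAT CGC CTC GCT AAG CGC TAC GTC GTG — ATG at 2, stop TAG at 29 → 30 nt.
Frame 3: TGG TAG GTT TCG GGC CAG CAC AGC GCT AGG CGA CGC AGG TAT GTT ATC GCC TCG CTA AGC GCT ACG TCG — no ATG→stop ORF.
Longest: frame 2, positions 2–31, 30 nt = 10 codons = 9 aa. → 30 nucleotides.

30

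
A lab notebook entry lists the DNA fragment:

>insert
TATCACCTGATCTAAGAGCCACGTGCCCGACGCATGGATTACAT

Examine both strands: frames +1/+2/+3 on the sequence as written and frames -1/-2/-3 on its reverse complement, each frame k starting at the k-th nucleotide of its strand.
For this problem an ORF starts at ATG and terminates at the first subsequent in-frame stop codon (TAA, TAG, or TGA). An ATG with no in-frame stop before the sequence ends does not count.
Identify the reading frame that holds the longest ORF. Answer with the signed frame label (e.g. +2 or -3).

Reverse complement (5'→3'): ATGTAATCCATGCGTCGGGCACGTGGCTCTTAGATCAGGTGATA
Frame +1: TAT CAC CTG ATC TAA GAG CCA CGT GCC CGA CGC ATG GAT TAC — no ATG→stop ORF.
Frame +2: ATC ACC TGA TCT AAG AGC CAC GTG CCC GAC GCA TGG ATT ACA — no ATG→stop ORF.
Frame +3: TCA CCT GAT CTA AGA GCC ACG TGC CCG ACG CAT GGA TTA CAT — no ATG→stop ORF.
Frame -1: ATG TAA TCC ATG CGT CGG GCA CGT GGC TCT TAG ATC AGG TGA — ATG at 1, stop TAA at 4 → 6 nt; ATG at 10, stop TAG at 31 → 24 nt.
Frame -2: TGT AAT CCA TGC GTC GGG CAC GTG GCT CTT AGA TCA GGT GAT — no ATG→stop ORF.
Frame -3: GTA ATC CAT GCG TCG GGC ACG TGG CTC TTA GAT CAG GTG ATA — no ATG→stop ORF.
Longest ORF is 24 nt in frame -1 (positions 10–33).

-1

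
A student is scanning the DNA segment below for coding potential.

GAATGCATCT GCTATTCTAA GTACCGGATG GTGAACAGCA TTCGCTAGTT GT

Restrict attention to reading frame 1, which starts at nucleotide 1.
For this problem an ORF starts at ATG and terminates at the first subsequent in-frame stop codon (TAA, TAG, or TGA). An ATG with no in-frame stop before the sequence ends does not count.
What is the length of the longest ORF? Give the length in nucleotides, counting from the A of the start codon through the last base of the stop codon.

Frame 1: GAA TGC ATC TGC TAT TCT AAG TAC CGG ATG GTG AAC AGC ATT CGC TAG TTG — ATG at 28, stop TAG at 46 → 21 nt.
Longest: frame 1, positions 28–48, 21 nt = 7 codons = 6 aa. → 21 nucleotides.

21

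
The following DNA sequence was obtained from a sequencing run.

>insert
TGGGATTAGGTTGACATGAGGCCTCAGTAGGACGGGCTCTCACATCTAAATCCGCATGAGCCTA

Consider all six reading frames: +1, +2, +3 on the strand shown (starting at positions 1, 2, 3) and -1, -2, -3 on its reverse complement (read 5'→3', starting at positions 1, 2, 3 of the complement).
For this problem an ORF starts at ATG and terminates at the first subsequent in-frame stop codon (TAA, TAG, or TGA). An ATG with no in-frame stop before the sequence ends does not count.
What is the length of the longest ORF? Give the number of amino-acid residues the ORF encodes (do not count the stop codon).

4

Reverse complement (5'→3'): TAGGCTCATGCGGATTTAGATGTGAGAGCCCGTCCTACTGAGGCCTCATGTCAACCTAATCCCA
Frame +1: TGG GAT TAG GTT GAC ATG AGG CCT CAG TAG GAC GGG CTC TCA CAT CTA AAT CCG CAT GAG CCT — ATG at 16, stop TAG at 28 → 15 nt.
Frame +2: GGG ATT AGG TTG ACA TGA GGC CTC AGT AGG ACG GGC TCT CAC ATC TAA ATC CGC ATG AGC CTA — no ATG→stop ORF.
Frame +3: GGA TTA GGT TGA CAT GAG GCC TCA GTA GGA CGG GCT CTC ACA TCT AAA TCC GCA TGA GCC — no ATG→stop ORF.
Frame -1: TAG GCT CAT GCG GAT TTA GAT GTG AGA GCC CGT CCT ACT GAG GCC TCA TGT CAA CCT AAT CCC — no ATG→stop ORF.
Frame -2: AGG CTC ATG CGG ATT TAG ATG TGA GAG CCC GTC CTA CTG AGG CCT CAT GTC AAC CTA ATC CCA — ATG at 8, stop TAG at 17 → 12 nt; ATG at 20, stop TGA at 23 → 6 nt.
Frame -3: GGC TCA TGC GGA TTT AGA TGT GAG AGC CCG TCC TAC TGA GGC CTC ATG TCA ACC TAA TCC — ATG at 48, stop TAA at 57 → 12 nt.
Longest: frame +1, positions 16–30, 15 nt = 5 codons = 4 aa. → 4 amino acids.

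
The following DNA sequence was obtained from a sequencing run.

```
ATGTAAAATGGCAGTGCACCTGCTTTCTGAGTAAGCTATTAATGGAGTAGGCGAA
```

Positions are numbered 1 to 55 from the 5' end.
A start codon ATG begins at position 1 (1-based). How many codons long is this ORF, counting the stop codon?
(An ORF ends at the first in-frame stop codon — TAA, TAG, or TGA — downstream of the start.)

2

Codons from position 1: ATG (1–3), TAA (4–6).
TAA is the first in-frame stop; that's 2 codons including the stop.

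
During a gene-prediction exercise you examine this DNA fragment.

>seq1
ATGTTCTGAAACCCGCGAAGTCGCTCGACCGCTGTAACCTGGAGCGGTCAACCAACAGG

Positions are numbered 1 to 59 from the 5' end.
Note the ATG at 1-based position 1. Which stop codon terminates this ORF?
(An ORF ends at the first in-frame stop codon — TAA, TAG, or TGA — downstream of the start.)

TGA

Codons from position 1: ATG (1–3), TTC (4–6), TGA (7–9).
The first in-frame stop codon is TGA.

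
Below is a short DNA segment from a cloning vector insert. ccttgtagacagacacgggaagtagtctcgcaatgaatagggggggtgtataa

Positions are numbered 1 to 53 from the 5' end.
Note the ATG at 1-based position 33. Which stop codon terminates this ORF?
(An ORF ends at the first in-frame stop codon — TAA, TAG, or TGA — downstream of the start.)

Codons from position 33: ATG (33–35), AAT (36–38), AGG (39–41), GGG (42–44), GGT (45–47), GTA (48–50), TAA (51–53).
The first in-frame stop codon is TAA.

TAA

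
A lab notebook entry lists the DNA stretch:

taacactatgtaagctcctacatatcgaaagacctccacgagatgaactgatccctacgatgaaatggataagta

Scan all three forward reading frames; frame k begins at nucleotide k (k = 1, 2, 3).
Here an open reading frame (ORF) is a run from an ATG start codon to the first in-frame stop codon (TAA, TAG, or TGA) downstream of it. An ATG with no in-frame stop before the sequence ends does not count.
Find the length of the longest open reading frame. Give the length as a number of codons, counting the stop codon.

Frame 1: TAA CAC TAT GTA AGC TCC TAC ATA TCG AAA GAC CTC CAC GAG ATG AAC TGA TCC CTA CGA TGA AAT GGA TAA GTA — ATG at 43, stop TGA at 49 → 9 nt.
Frame 2: AAC ACT ATG TAA GCT CCT ACA TAT CGA AAG ACC TCC ACG AGA TGA ACT GAT CCC TAC GAT GAA ATG GAT AAG — ATG at 8, stop TAA at 11 → 6 nt.
Frame 3: ACA CTA TGT AAG CTC CTA CAT ATC GAA AGA CCT CCA CGA GAT GAA CTG ATC CCT ACG ATG AAA TGG ATA AGT — no ATG→stop ORF.
Longest: frame 1, positions 43–51, 9 nt = 3 codons = 2 aa. → 3 codons.

3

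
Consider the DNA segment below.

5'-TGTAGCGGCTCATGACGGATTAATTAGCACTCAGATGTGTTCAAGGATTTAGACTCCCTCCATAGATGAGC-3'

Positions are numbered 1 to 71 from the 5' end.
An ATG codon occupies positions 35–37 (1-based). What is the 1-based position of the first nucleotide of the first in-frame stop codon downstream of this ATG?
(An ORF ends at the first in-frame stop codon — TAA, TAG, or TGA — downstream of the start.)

50

Codons from position 35: ATG (35–37), TGT (38–40), TCA (41–43), AGG (44–46), ATT (47–49), TAG (50–52).
TAG is a stop codon; it begins at position 50.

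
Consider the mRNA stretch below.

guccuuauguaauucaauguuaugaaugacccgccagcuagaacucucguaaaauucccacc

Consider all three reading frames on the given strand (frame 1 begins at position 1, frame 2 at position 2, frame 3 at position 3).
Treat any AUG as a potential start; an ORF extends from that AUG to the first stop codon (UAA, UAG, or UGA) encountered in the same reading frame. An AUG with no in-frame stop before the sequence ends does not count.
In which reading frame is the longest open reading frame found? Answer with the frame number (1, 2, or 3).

2

Frame 1: GUC CUU AUG UAA UUC AAU GUU AUG AAU GAC CCG CCA GCU AGA ACU CUC GUA AAA UUC CCA — AUG at 7, stop UAA at 10 → 6 nt.
Frame 2: UCC UUA UGU AAU UCA AUG UUA UGA AUG ACC CGC CAG CUA GAA CUC UCG UAA AAU UCC CAC — AUG at 17, stop UGA at 23 → 9 nt; AUG at 26, stop UAA at 50 → 27 nt.
Frame 3: CCU UAU GUA AUU CAA UGU UAU GAA UGA CCC GCC AGC UAG AAC UCU CGU AAA AUU CCC ACC — no AUG→stop ORF.
Longest ORF is 27 nt in frame 2 (positions 26–52).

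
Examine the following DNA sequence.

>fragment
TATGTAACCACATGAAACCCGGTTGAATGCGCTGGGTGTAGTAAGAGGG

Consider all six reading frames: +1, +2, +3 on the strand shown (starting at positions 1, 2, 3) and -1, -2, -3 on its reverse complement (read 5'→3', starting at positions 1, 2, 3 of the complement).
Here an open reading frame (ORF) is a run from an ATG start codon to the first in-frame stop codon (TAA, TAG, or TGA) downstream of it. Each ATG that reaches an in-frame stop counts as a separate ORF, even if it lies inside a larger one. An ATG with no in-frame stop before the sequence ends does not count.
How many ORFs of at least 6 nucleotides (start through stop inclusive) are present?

3

Reverse complement (5'→3'): CCCTCTTACTACACCCAGCGCATTCAACCGGGTTTCATGTGGTTACATA
Frame +1: TAT GTA ACC ACA TGA AAC CCG GTT GAA TGC GCT GGG TGT AGT AAG AGG — no ATG→stop ORF.
Frame +2: ATG TAA CCA CAT GAA ACC CGG TTG AAT GCG CTG GGT GTA GTA AGA GGG — ATG at 2, stop TAA at 5 → 6 nt.
Frame +3: TGT AAC CAC ATG AAA CCC GGT TGA ATG CGC TGG GTG TAG TAA GAG — ATG at 12, stop TGA at 24 → 15 nt; ATG at 27, stop TAG at 39 → 15 nt.
Frame -1: CCC TCT TAC TAC ACC CAG CGC ATT CAA CCG GGT TTC ATG TGG TTA CAT — no ATG→stop ORF.
Frame -2: CCT CTT ACT ACA CCC AGC GCA TTC AAC CGG GTT TCA TGT GGT TAC ATA — no ATG→stop ORF.
Frame -3: CTC TTA CTA CAC CCA GCG CAT TCA ACC GGG TTT CAT GTG GTT ACA — no ATG→stop ORF.
ORFs ≥ 6 nucleotides: frame +2 2–7 (6 nucleotides), frame +3 12–26 (15 nucleotides), frame +3 27–41 (15 nucleotides). Count = 3.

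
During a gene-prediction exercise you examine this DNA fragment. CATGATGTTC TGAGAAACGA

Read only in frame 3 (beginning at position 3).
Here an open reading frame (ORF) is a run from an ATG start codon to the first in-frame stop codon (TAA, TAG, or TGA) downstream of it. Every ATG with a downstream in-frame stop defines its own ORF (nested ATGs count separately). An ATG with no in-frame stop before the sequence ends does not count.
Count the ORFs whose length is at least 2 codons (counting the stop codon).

0

Frame 3: TGA TGT TCT GAG AAA CGA — no ATG→stop ORF.
No ORF reaches 2 codons. Count = 0.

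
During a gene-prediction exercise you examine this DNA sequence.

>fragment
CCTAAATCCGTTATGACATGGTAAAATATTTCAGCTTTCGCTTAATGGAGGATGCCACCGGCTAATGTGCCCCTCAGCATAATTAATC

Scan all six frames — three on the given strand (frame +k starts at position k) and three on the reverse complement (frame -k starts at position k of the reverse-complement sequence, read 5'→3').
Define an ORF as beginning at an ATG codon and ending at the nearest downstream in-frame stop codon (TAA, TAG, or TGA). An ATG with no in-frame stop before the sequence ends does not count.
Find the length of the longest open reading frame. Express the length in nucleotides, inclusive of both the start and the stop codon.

Reverse complement (5'→3'): GATTAATTATGCTGAGGGGCACATTAGCCGGTGGCATCCTCCATTAAGCGAAAGCTGAAATATTTTACCATGTCATAACGGATTTAGG
Frame +1: CCT AAA TCC GTT ATG ACA TGG TAA AAT ATT TCA GCT TTC GCT TAA TGG AGG ATG CCA CCG GCT AAT GTG CCC CTC AGC ATA ATT AAT — ATG at 13, stop TAA at 22 → 12 nt.
Frame +2: CTA AAT CCG TTA TGA CAT GGT AAA ATA TTT CAG CTT TCG CTT AAT GGA GGA TGC CAC CGG CTA ATG TGC CCC TCA GCA TAA TTA ATC — ATG at 65, stop TAA at 80 → 18 nt.
Frame +3: TAA ATC CGT TAT GAC ATG GTA AAA TAT TTC AGC TTT CGC TTA ATG GAG GAT GCC ACC GGC TAA TGT GCC CCT CAG CAT AAT TAA — ATG at 18, stop TAA at 63 → 48 nt; ATG at 45, stop TAA at 63 → 21 nt.
Frame -1: GAT TAA TTA TGC TGA GGG GCA CAT TAG CCG GTG GCA TCC TCC ATT AAG CGA AAG CTG AAA TAT TTT ACC ATG TCA TAA CGG ATT TAG — ATG at 70, stop TAA at 76 → 9 nt.
Frame -2: ATT AAT TAT GCT GAG GGG CAC ATT AGC CGG TGG CAT CCT CCA TTA AGC GAA AGC TGA AAT ATT TTA CCA TGT CAT AAC GGA TTT AGG — no ATG→stop ORF.
Frame -3: TTA ATT ATG CTG AGG GGC ACA TTA GCC GGT GGC ATC CTC CAT TAA GCG AAA GCT GAA ATA TTT TAC CAT GTC ATA ACG GAT TTA — ATG at 9, stop TAA at 45 → 39 nt.
Longest: frame +3, positions 18–65, 48 nt = 16 codons = 15 aa. → 48 nucleotides.

48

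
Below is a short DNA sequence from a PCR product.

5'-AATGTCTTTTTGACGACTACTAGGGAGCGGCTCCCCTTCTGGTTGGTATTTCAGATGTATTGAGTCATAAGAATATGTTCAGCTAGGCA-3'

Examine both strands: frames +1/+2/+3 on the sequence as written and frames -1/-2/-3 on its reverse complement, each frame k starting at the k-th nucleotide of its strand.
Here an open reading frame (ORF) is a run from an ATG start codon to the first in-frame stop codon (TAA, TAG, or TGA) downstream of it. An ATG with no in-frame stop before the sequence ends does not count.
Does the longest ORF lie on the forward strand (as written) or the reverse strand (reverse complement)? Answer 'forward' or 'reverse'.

Reverse complement (5'→3'): TGCCTAGCTGAACATATTCTTATGACTCAATACATCTGAAATACCAACCAGAAGGGGAGCCGCTCCCTAGTAGTCGTCAAAAAGACATT
Frame +1: AAT GTC TTT TTG ACG ACT ACT AGG GAG CGG CTC CCC TTC TGG TTG GTA TTT CAG ATG TAT TGA GTC ATA AGA ATA TGT TCA GCT AGG — ATG at 55, stop TGA at 61 → 9 nt.
Frame +2: ATG TCT TTT TGA CGA CTA CTA GGG AGC GGC TCC CCT TCT GGT TGG TAT TTC AGA TGT ATT GAG TCA TAA GAA TAT GTT CAG CTA GGC — ATG at 2, stop TGA at 11 → 12 nt.
Frame +3: TGT CTT TTT GAC GAC TAC TAG GGA GCG GCT CCC CTT CTG GTT GGT ATT TCA GAT GTA TTG AGT CAT AAG AAT ATG TTC AGC TAG GCA — ATG at 75, stop TAG at 84 → 12 nt.
Frame -1: TGC CTA GCT GAA CAT ATT CTT ATG ACT CAA TAC ATC TGA AAT ACC AAC CAG AAG GGG AGC CGC TCC CTA GTA GTC GTC AAA AAG ACA — ATG at 22, stop TGA at 37 → 18 nt.
Frame -2: GCC TAG CTG AAC ATA TTC TTA TGA CTC AAT ACA TCT GAA ATA CCA ACC AGA AGG GGA GCC GCT CCC TAG TAG TCG TCA AAA AGA CAT — no ATG→stop ORF.
Frame -3: CCT AGC TGA ACA TAT TCT TAT GAC TCA ATA CAT CTG AAA TAC CAA CCA GAA GGG GAG CCG CTC CCT AGT AGT CGT CAA AAA GAC ATT — no ATG→stop ORF.
Forward-strand max 12 nt; reverse-strand max 18 nt. The reverse strand has the longer ORF.

reverse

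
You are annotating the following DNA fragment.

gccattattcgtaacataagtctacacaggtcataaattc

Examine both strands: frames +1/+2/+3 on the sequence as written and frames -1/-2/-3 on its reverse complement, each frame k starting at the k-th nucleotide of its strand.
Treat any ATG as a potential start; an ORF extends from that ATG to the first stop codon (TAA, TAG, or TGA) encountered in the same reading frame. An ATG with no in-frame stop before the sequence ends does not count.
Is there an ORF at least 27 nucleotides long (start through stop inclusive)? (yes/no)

Reverse complement (5'→3'): GAATTTATGACCTGTGTAGACTTATGTTACGAATAATGGC
Frame +1: GCC ATT ATT CGT AAC ATA AGT CTA CAC AGG TCA TAA ATT — no ATG→stop ORF.
Frame +2: CCA TTA TTC GTA ACA TAA GTC TAC ACA GGT CAT AAA TTC — no ATG→stop ORF.
Frame +3: CAT TAT TCG TAA CAT AAG TCT ACA CAG GTC ATA AAT — no ATG→stop ORF.
Frame -1: GAA TTT ATG ACC TGT GTA GAC TTA TGT TAC GAA TAA TGG — ATG at 7, stop TAA at 34 → 30 nt.
Frame -2: AAT TTA TGA CCT GTG TAG ACT TAT GTT ACG AAT AAT GGC — no ATG→stop ORF.
Frame -3: ATT TAT GAC CTG TGT AGA CTT ATG TTA CGA ATA ATG — no ATG→stop ORF.
Frame -1 has an ORF of 30 nucleotides (positions 7–36) ≥ 27, so yes.

yes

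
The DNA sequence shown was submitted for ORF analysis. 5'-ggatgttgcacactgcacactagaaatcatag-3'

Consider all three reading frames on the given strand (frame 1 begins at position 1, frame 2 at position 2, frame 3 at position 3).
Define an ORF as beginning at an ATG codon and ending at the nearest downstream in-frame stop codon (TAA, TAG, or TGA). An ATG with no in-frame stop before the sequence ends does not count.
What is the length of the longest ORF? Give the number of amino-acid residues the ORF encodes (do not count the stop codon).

6

Frame 1: GGA TGT TGC ACA CTG CAC ACT AGA AAT CAT — no ATG→stop ORF.
Frame 2: GAT GTT GCA CAC TGC ACA CTA GAA ATC ATA — no ATG→stop ORF.
Frame 3: ATG TTG CAC ACT GCA CAC TAG AAA TCA TAG — ATG at 3, stop TAG at 21 → 21 nt.
Longest: frame 3, positions 3–23, 21 nt = 7 codons = 6 aa. → 6 amino acids.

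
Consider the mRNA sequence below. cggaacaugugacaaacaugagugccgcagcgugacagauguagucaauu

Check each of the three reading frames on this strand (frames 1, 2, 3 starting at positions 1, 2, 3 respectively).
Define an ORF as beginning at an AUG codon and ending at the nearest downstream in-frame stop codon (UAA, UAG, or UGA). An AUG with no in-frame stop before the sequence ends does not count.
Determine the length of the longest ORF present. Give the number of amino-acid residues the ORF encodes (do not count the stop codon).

Frame 1: CGG AAC AUG UGA CAA ACA UGA GUG CCG CAG CGU GAC AGA UGU AGU CAA — AUG at 7, stop UGA at 10 → 6 nt.
Frame 2: GGA ACA UGU GAC AAA CAU GAG UGC CGC AGC GUG ACA GAU GUA GUC AAU — no AUG→stop ORF.
Frame 3: GAA CAU GUG ACA AAC AUG AGU GCC GCA GCG UGA CAG AUG UAG UCA AUU — AUG at 18, stop UGA at 33 → 18 nt; AUG at 39, stop UAG at 42 → 6 nt.
Longest: frame 3, positions 18–35, 18 nt = 6 codons = 5 aa. → 5 amino acids.

5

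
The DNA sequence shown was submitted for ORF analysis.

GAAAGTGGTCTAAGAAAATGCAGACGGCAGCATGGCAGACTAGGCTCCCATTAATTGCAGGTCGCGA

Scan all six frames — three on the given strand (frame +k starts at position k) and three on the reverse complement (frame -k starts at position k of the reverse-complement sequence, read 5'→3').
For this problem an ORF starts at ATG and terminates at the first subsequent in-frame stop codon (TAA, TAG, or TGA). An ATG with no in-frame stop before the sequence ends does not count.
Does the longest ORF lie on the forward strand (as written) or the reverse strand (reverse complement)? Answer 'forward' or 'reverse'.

reverse

Reverse complement (5'→3'): TCGCGACCTGCAATTAATGGGAGCCTAGTCTGCCATGCTGCCGTCTGCATTTTCTTAGACCACTTTC
Frame +1: GAA AGT GGT CTA AGA AAA TGC AGA CGG CAG CAT GGC AGA CTA GGC TCC CAT TAA TTG CAG GTC GCG — no ATG→stop ORF.
Frame +2: AAA GTG GTC TAA GAA AAT GCA GAC GGC AGC ATG GCA GAC TAG GCT CCC ATT AAT TGC AGG TCG CGA — ATG at 32, stop TAG at 41 → 12 nt.
Frame +3: AAG TGG TCT AAG AAA ATG CAG ACG GCA GCA TGG CAG ACT AGG CTC CCA TTA ATT GCA GGT CGC — no ATG→stop ORF.
Frame -1: TCG CGA CCT GCA ATT AAT GGG AGC CTA GTC TGC CAT GCT GCC GTC TGC ATT TTC TTA GAC CAC TTT — no ATG→stop ORF.
Frame -2: CGC GAC CTG CAA TTA ATG GGA GCC TAG TCT GCC ATG CTG CCG TCT GCA TTT TCT TAG ACC ACT TTC — ATG at 17, stop TAG at 26 → 12 nt; ATG at 35, stop TAG at 56 → 24 nt.
Frame -3: GCG ACC TGC AAT TAA TGG GAG CCT AGT CTG CCA TGC TGC CGT CTG CAT TTT CTT AGA CCA CTT — no ATG→stop ORF.
Forward-strand max 12 nt; reverse-strand max 24 nt. The reverse strand has the longer ORF.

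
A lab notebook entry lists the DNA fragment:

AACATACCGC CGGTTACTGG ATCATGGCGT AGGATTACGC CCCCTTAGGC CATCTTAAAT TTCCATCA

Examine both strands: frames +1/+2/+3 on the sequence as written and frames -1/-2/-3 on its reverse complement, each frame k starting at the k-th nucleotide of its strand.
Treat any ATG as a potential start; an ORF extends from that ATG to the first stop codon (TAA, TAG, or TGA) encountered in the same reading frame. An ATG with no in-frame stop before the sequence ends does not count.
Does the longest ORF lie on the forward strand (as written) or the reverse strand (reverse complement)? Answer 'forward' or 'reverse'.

Reverse complement (5'→3'): TGATGGAAATTTAAGATGGCCTAAGGGGGCGTAATCCTACGCCATGATCCAGTAACCGGCGGTATGTT
Frame +1: AAC ATA CCG CCG GTT ACT GGA TCA TGG CGT AGG ATT ACG CCC CCT TAG GCC ATC TTA AAT TTC CAT — no ATG→stop ORF.
Frame +2: ACA TAC CGC CGG TTA CTG GAT CAT GGC GTA GGA TTA CGC CCC CTT AGG CCA TCT TAA ATT TCC ATC — no ATG→stop ORF.
Frame +3: CAT ACC GCC GGT TAC TGG ATC ATG GCG TAG GAT TAC GCC CCC TTA GGC CAT CTT AAA TTT CCA TCA — ATG at 24, stop TAG at 30 → 9 nt.
Frame -1: TGA TGG AAA TTT AAG ATG GCC TAA GGG GGC GTA ATC CTA CGC CAT GAT CCA GTA ACC GGC GGT ATG — ATG at 16, stop TAA at 22 → 9 nt.
Frame -2: GAT GGA AAT TTA AGA TGG CCT AAG GGG GCG TAA TCC TAC GCC ATG ATC CAG TAA CCG GCG GTA TGT — ATG at 44, stop TAA at 53 → 12 nt.
Frame -3: ATG GAA ATT TAA GAT GGC CTA AGG GGG CGT AAT CCT ACG CCA TGA TCC AGT AAC CGG CGG TAT GTT — ATG at 3, stop TAA at 12 → 12 nt.
Forward-strand max 9 nt; reverse-strand max 12 nt. The reverse strand has the longer ORF.

reverse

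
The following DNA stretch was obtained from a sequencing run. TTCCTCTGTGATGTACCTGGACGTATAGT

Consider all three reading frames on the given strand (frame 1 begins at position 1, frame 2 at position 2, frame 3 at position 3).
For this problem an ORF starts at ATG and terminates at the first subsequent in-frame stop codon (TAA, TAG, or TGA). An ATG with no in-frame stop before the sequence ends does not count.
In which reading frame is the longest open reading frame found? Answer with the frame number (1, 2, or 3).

2

Frame 1: TTC CTC TGT GAT GTA CCT GGA CGT ATA — no ATG→stop ORF.
Frame 2: TCC TCT GTG ATG TAC CTG GAC GTA TAG — ATG at 11, stop TAG at 26 → 18 nt.
Frame 3: CCT CTG TGA TGT ACC TGG ACG TAT AGT — no ATG→stop ORF.
Longest ORF is 18 nt in frame 2 (positions 11–28).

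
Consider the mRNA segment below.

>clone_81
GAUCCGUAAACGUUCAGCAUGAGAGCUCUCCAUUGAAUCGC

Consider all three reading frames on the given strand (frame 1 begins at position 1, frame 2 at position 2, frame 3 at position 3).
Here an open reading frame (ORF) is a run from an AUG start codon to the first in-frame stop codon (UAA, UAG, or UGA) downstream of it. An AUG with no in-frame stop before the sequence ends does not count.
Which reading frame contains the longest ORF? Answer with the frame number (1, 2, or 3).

1

Frame 1: GAU CCG UAA ACG UUC AGC AUG AGA GCU CUC CAU UGA AUC — AUG at 19, stop UGA at 34 → 18 nt.
Frame 2: AUC CGU AAA CGU UCA GCA UGA GAG CUC UCC AUU GAA UCG — no AUG→stop ORF.
Frame 3: UCC GUA AAC GUU CAG CAU GAG AGC UCU CCA UUG AAU CGC — no AUG→stop ORF.
Longest ORF is 18 nt in frame 1 (positions 19–36).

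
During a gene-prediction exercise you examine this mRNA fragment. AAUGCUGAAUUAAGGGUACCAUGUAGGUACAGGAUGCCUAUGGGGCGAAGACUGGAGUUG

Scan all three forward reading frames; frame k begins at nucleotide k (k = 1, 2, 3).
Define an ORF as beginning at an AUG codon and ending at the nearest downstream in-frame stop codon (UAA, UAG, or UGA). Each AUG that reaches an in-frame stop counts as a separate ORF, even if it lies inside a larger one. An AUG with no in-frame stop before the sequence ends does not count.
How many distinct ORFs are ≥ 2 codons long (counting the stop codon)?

Frame 1: AAU GCU GAA UUA AGG GUA CCA UGU AGG UAC AGG AUG CCU AUG GGG CGA AGA CUG GAG UUG — no AUG→stop ORF.
Frame 2: AUG CUG AAU UAA GGG UAC CAU GUA GGU ACA GGA UGC CUA UGG GGC GAA GAC UGG AGU — AUG at 2, stop UAA at 11 → 12 nt.
Frame 3: UGC UGA AUU AAG GGU ACC AUG UAG GUA CAG GAU GCC UAU GGG GCG AAG ACU GGA GUU — AUG at 21, stop UAG at 24 → 6 nt.
ORFs ≥ 2 codons: frame 2 2–13 (4 codons), frame 3 21–26 (2 codons). Count = 2.

2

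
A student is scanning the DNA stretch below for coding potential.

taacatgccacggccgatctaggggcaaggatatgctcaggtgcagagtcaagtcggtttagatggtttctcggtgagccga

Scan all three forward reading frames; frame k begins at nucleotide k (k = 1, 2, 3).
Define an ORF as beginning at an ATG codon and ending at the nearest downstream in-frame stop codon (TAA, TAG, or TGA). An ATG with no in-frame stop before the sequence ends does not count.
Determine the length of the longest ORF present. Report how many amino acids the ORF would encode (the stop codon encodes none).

9

Frame 1: TAA CAT GCC ACG GCC GAT CTA GGG GCA AGG ATA TGC TCA GGT GCA GAG TCA AGT CGG TTT AGA TGG TTT CTC GGT GAG CCG — no ATG→stop ORF.
Frame 2: AAC ATG CCA CGG CCG ATC TAG GGG CAA GGA TAT GCT CAG GTG CAG AGT CAA GTC GGT TTA GAT GGT TTC TCG GTG AGC CGA — ATG at 5, stop TAG at 20 → 18 nt.
Frame 3: ACA TGC CAC GGC CGA TCT AGG GGC AAG GAT ATG CTC AGG TGC AGA GTC AAG TCG GTT TAG ATG GTT TCT CGG TGA GCC — ATG at 33, stop TAG at 60 → 30 nt; ATG at 63, stop TGA at 75 → 15 nt.
Longest: frame 3, positions 33–62, 30 nt = 10 codons = 9 aa. → 9 amino acids.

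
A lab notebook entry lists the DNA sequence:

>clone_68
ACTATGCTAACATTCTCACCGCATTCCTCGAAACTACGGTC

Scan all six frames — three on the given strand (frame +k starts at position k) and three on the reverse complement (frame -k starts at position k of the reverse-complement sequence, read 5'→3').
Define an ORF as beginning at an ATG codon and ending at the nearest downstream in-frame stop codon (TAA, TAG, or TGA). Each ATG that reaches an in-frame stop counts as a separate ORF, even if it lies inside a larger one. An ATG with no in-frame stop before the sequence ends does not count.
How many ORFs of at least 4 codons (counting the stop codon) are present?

Reverse complement (5'→3'): GACCGTAGTTTCGAGGAATGCGGTGAGAATGTTAGCATAGT
Frame +1: ACT ATG CTA ACA TTC TCA CCG CAT TCC TCG AAA CTA CGG — no ATG→stop ORF.
Frame +2: CTA TGC TAA CAT TCT CAC CGC ATT CCT CGA AAC TAC GGT — no ATG→stop ORF.
Frame +3: TAT GCT AAC ATT CTC ACC GCA TTC CTC GAA ACT ACG GTC — no ATG→stop ORF.
Frame -1: GAC CGT AGT TTC GAG GAA TGC GGT GAG AAT GTT AGC ATA — no ATG→stop ORF.
Frame -2: ACC GTA GTT TCG AGG AAT GCG GTG AGA ATG TTA GCA TAG — ATG at 29, stop TAG at 38 → 12 nt.
Frame -3: CCG TAG TTT CGA GGA ATG CGG TGA GAA TGT TAG CAT AGT — ATG at 18, stop TGA at 24 → 9 nt.
ORFs ≥ 4 codons: frame -2 29–40 (4 codons). Count = 1.

1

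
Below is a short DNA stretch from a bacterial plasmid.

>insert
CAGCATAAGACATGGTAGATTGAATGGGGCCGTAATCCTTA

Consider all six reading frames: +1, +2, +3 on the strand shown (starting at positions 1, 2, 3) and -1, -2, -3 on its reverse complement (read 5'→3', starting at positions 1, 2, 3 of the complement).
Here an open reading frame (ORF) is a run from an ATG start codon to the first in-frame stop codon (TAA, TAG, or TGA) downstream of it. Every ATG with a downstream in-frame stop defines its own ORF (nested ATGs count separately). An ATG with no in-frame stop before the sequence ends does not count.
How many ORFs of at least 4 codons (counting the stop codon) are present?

2

Reverse complement (5'→3'): TAAGGATTACGGCCCCATTCAATCTACCATGTCTTATGCTG
Frame +1: CAG CAT AAG ACA TGG TAG ATT GAA TGG GGC CGT AAT CCT — no ATG→stop ORF.
Frame +2: AGC ATA AGA CAT GGT AGA TTG AAT GGG GCC GTA ATC CTT — no ATG→stop ORF.
Frame +3: GCA TAA GAC ATG GTA GAT TGA ATG GGG CCG TAA TCC TTA — ATG at 12, stop TGA at 21 → 12 nt; ATG at 24, stop TAA at 33 → 12 nt.
Frame -1: TAA GGA TTA CGG CCC CAT TCA ATC TAC CAT GTC TTA TGC — no ATG→stop ORF.
Frame -2: AAG GAT TAC GGC CCC ATT CAA TCT ACC ATG TCT TAT GCT — no ATG→stop ORF.
Frame -3: AGG ATT ACG GCC CCA TTC AAT CTA CCA TGT CTT ATG CTG — no ATG→stop ORF.
ORFs ≥ 4 codons: frame +3 12–23 (4 codons), frame +3 24–35 (4 codons). Count = 2.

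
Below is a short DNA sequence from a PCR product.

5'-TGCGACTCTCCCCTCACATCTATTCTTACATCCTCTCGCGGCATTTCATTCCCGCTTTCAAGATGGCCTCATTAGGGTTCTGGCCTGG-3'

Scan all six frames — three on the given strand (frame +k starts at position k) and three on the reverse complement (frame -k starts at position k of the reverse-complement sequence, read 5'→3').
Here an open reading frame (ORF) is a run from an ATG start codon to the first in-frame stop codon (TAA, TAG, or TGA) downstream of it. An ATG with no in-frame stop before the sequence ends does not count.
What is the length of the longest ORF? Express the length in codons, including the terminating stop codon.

Reverse complement (5'→3'): CCAGGCCAGAACCCTAATGAGGCCATCTTGAAAGCGGGAATGAAATGCCGCGAGAGGATGTAAGAATAGATGTGAGGGGAGAGTCGCA
Frame +1: TGC GAC TCT CCC CTC ACA TCT ATT CTT ACA TCC TCT CGC GGC ATT TCA TTC CCG CTT TCA AGA TGG CCT CAT TAG GGT TCT GGC CTG — no ATG→stop ORF.
Frame +2: GCG ACT CTC CCC TCA CAT CTA TTC TTA CAT CCT CTC GCG GCA TTT CAT TCC CGC TTT CAA GAT GGC CTC ATT AGG GTT CTG GCC TGG — no ATG→stop ORF.
Frame +3: CGA CTC TCC CCT CAC ATC TAT TCT TAC ATC CTC TCG CGG CAT TTC ATT CCC GCT TTC AAG ATG GCC TCA TTA GGG TTC TGG CCT — no ATG→stop ORF.
Frame -1: CCA GGC CAG AAC CCT AAT GAG GCC ATC TTG AAA GCG GGA ATG AAA TGC CGC GAG AGG ATG TAA GAA TAG ATG TGA GGG GAG AGT CGC — ATG at 40, stop TAA at 61 → 24 nt; ATG at 58, stop TAA at 61 → 6 nt; ATG at 70, stop TGA at 73 → 6 nt.
Frame -2: CAG GCC AGA ACC CTA ATG AGG CCA TCT TGA AAG CGG GAA TGA AAT GCC GCG AGA GGA TGT AAG AAT AGA TGT GAG GGG AGA GTC GCA — ATG at 17, stop TGA at 29 → 15 nt.
Frame -3: AGG CCA GAA CCC TAA TGA GGC CAT CTT GAA AGC GGG AAT GAA ATG CCG CGA GAG GAT GTA AGA ATA GAT GTG AGG GGA GAG TCG — no ATG→stop ORF.
Longest: frame -1, positions 40–63, 24 nt = 8 codons = 7 aa. → 8 codons.

8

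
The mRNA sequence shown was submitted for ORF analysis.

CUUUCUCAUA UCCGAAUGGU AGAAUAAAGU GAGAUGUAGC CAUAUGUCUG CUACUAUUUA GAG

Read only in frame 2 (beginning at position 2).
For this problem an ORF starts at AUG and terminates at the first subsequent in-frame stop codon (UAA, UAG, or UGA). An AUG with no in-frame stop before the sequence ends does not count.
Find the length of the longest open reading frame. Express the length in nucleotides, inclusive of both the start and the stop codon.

18

Frame 2: UUU CUC AUA UCC GAA UGG UAG AAU AAA GUG AGA UGU AGC CAU AUG UCU GCU ACU AUU UAG — AUG at 44, stop UAG at 59 → 18 nt.
Longest: frame 2, positions 44–61, 18 nt = 6 codons = 5 aa. → 18 nucleotides.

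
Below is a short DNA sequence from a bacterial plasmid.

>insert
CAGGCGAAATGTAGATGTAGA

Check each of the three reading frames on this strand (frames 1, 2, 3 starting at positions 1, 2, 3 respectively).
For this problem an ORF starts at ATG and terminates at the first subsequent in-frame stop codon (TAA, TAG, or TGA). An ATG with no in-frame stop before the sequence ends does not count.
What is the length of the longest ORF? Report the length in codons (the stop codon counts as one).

Frame 1: CAG GCG AAA TGT AGA TGT AGA — no ATG→stop ORF.
Frame 2: AGG CGA AAT GTA GAT GTA — no ATG→stop ORF.
Frame 3: GGC GAA ATG TAG ATG TAG — ATG at 9, stop TAG at 12 → 6 nt; ATG at 15, stop TAG at 18 → 6 nt.
Longest: frame 3, positions 9–14, 6 nt = 2 codons = 1 aa. → 2 codons.

2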